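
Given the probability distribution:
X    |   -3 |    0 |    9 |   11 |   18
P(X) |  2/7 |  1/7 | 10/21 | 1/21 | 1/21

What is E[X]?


E[X] = Σ x·P(X=x)
= (-3)×(2/7) + (0)×(1/7) + (9)×(10/21) + (11)×(1/21) + (18)×(1/21)
= 101/21

E[X] = 101/21


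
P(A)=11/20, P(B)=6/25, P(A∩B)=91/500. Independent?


P(A)×P(B) = 33/250
P(A∩B) = 91/500
Not equal → NOT independent

No, not independent


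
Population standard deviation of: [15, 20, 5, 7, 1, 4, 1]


Mean = 53/7
  (15-53/7)²=2704/49
  (20-53/7)²=7569/49
  (5-53/7)²=324/49
  (7-53/7)²=16/49
  (1-53/7)²=2116/49
  (4-53/7)²=625/49
  (1-53/7)²=2116/49
Σ(x-μ)² = 2210/7
σ² = (2210/7)/7 = 2210/49

σ = √(2210/49) ≈ 6.7158


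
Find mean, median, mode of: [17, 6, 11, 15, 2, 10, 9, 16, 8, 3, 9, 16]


Sorted: [2, 3, 6, 8, 9, 9, 10, 11, 15, 16, 16, 17]
Mean = 122/12 = 61/6
Median = 19/2
Freq: {17: 1, 6: 1, 11: 1, 15: 1, 2: 1, 10: 1, 9: 2, 16: 2, 8: 1, 3: 1}
Mode: [9, 16]

Mean=61/6, Median=19/2, Mode=[9, 16]


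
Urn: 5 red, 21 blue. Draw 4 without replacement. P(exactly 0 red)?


Hypergeometric: C(5,0)×C(21,4)/C(26,4)
= 1×5985/14950 = 1197/2990

P(X=0) = 1197/2990 ≈ 40.03%


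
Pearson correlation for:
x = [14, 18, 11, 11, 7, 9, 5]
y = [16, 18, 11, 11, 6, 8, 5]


n=7, Σx=75, Σy=75, Σxy=929, Σx²=917, Σy²=947
r = (7×929 - 75×75)/√((7×917 - 75²)(7×947 - 75²))
= 878/√(794×1004) = 878/√797176 ≈ 878/892.8471 ≈ 0.9834

r ≈ 0.9834


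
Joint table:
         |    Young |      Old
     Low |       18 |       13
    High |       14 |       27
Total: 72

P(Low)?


P(Low) = (18+13)/72 = 31/72

P(Low) = 31/72 ≈ 43.06%


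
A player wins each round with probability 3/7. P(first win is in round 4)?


Geometric: P(X=4) = (1-p)^(k-1)×p = (4/7)^3×3/7 = 192/2401

P(X=4) = 192/2401 ≈ 8.00%


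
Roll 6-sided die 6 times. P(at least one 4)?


P(no 4)^6 = (5/6)^6 = 15625/46656
P(≥1) = 1 - 15625/46656 = 31031/46656

P = 31031/46656 ≈ 66.51%


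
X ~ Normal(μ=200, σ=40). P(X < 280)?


z = (280-200)/40 = 2.0
P(Z < 2.0) = 0.9772

P(X < 280) ≈ 0.9772


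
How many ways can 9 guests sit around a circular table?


Circular arrangements of 9 distinct objects: fix one position to break rotational symmetry.
(n-1)! = 8! = 40320

40320


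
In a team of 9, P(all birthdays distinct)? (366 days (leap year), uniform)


P(all different) = Π(366-i)/366 for i=0..8
= (366/366)×(365/366)×...×(358/366)
= 0.905624

P ≈ 0.9056 ≈ 90.56%


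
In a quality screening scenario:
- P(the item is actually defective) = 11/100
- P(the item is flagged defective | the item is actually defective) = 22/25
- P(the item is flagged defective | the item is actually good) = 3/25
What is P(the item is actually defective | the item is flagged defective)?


Using Bayes' theorem:
P(A|B) = P(B|A)·P(A) / P(B)

P(the item is flagged defective) = 22/25 × 11/100 + 3/25 × 89/100
= 121/1250 + 267/2500 = 509/2500

P(the item is actually defective|the item is flagged defective) = (121/1250) / (509/2500) = 242/509

P(the item is actually defective|the item is flagged defective) = 242/509 ≈ 47.54%


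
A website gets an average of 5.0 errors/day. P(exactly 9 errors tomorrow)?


Poisson(λ=5.0): P(X=9) = e^(-λ)×λ^k/k!
= e^(-5.0) × 5.0^9 / 9!
≈ 0.006737946999 × 1953125 / 362880 ≈ 0.036266

P(X=9) ≈ 0.036266 ≈ 3.63%


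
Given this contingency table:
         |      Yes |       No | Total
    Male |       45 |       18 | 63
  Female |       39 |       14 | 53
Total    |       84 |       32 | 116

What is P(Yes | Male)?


P(Yes | Male) = 45/(45+18) = 45/63 = 5/7

P(Yes|Male) = 5/7 ≈ 71.43%


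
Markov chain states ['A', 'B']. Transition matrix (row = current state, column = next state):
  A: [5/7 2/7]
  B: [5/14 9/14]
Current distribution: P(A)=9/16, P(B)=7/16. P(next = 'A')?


P(next=A) = Σᵢ P(now=i)×P(i→A)
= 9/16×5/7 + 7/16×5/14
= 45/112 + 5/32 = 125/224

P = 125/224 ≈ 0.5580


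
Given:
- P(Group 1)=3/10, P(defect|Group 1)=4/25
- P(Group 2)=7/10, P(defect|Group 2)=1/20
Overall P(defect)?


P(B) = Σ P(B|Aᵢ)×P(Aᵢ)
  4/25×3/10 = 6/125
  1/20×7/10 = 7/200
Sum = 83/1000

P(defect) = 83/1000 ≈ 8.30%


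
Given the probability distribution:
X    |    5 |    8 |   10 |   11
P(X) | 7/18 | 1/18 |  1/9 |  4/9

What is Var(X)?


E[X] = 151/18
E[X²] = 469/6
Var(X) = E[X²] - (E[X])² = 469/6 - 22801/324 = 2525/324

Var(X) = 2525/324 ≈ 7.7932


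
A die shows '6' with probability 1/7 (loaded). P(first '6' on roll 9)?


Geometric: P(X=9) = (1-p)^(k-1)×p = (6/7)^8×1/7 = 1679616/40353607

P(X=9) = 1679616/40353607 ≈ 4.16%


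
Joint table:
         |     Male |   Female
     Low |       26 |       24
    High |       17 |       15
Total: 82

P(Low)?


P(Low) = (26+24)/82 = 50/82 = 25/41

P(Low) = 25/41 ≈ 60.98%


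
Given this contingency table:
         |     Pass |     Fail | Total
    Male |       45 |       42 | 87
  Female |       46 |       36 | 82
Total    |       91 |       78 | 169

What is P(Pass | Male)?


P(Pass | Male) = 45/(45+42) = 45/87 = 15/29

P(Pass|Male) = 15/29 ≈ 51.72%


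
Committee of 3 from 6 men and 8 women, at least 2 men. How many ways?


Count by #men:
  2M,1W: C(6,2)×C(8,1)=120
  3M,0W: C(6,3)×C(8,0)=20
Total = 140

140


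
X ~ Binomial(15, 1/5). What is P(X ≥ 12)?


P(X ≥ 12) = Σ P(X=i) for i=12..15
P(X=12) = 5824/6103515625
P(X=13) = 336/6103515625
P(X=14) = 12/6103515625
P(X=15) = 1/30517578125
Sum = 30861/30517578125

P(X ≥ 12) = 30861/30517578125 ≈ 0.00%


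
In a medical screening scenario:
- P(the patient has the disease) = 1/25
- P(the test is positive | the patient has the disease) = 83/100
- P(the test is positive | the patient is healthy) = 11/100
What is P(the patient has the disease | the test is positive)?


Using Bayes' theorem:
P(A|B) = P(B|A)·P(A) / P(B)

P(the test is positive) = 83/100 × 1/25 + 11/100 × 24/25
= 83/2500 + 66/625 = 347/2500

P(the patient has the disease|the test is positive) = (83/2500) / (347/2500) = 83/347

P(the patient has the disease|the test is positive) = 83/347 ≈ 23.92%


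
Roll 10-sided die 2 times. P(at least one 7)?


P(no 7)^2 = (9/10)^2 = 81/100
P(≥1) = 1 - 81/100 = 19/100

P = 19/100 ≈ 19.00%


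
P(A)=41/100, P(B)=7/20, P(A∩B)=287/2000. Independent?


P(A)×P(B) = 287/2000
P(A∩B) = 287/2000
Equal ✓ → Independent

Yes, independent


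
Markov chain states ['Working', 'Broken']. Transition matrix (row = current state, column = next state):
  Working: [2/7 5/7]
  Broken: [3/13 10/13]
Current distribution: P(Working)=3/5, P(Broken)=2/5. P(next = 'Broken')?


P(next=Broken) = Σᵢ P(now=i)×P(i→Broken)
= 3/5×5/7 + 2/5×10/13
= 3/7 + 4/13 = 67/91

P = 67/91 ≈ 0.7363


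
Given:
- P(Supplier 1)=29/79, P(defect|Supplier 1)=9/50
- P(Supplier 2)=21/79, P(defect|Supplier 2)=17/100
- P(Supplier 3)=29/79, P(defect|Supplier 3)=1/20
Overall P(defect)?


P(B) = Σ P(B|Aᵢ)×P(Aᵢ)
  9/50×29/79 = 261/3950
  17/100×21/79 = 357/7900
  1/20×29/79 = 29/1580
Sum = 256/1975

P(defect) = 256/1975 ≈ 12.96%


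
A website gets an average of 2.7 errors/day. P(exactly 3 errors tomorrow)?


Poisson(λ=2.7): P(X=3) = e^(-λ)×λ^k/k!
= e^(-2.7) × 2.7^3 / 3!
≈ 0.06720551274 × 19.683 / 6 ≈ 0.220468

P(X=3) ≈ 0.220468 ≈ 22.05%


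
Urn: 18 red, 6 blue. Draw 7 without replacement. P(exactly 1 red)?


Hypergeometric: C(18,1)×C(6,6)/C(24,7)
= 18×1/346104 = 1/19228

P(X=1) = 1/19228 ≈ 0.01%


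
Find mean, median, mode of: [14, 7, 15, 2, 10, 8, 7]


Sorted: [2, 7, 7, 8, 10, 14, 15]
Mean = 63/7 = 9
Median = 8
Freq: {14: 1, 7: 2, 15: 1, 2: 1, 10: 1, 8: 1}
Mode: [7]

Mean=9, Median=8, Mode=7


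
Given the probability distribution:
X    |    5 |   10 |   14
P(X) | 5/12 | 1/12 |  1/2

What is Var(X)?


E[X] = 119/12
E[X²] = 467/4
Var(X) = E[X²] - (E[X])² = 467/4 - 14161/144 = 2651/144

Var(X) = 2651/144 ≈ 18.4097


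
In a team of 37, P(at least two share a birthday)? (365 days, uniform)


P(all different) = Π(365-i)/365 for i=0..36
= 0.151266
P(match) = 1 - 0.151266 = 0.848734

P ≈ 0.8487 ≈ 84.87%


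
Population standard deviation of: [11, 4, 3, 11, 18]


Mean = 47/5
  (11-47/5)²=64/25
  (4-47/5)²=729/25
  (3-47/5)²=1024/25
  (11-47/5)²=64/25
  (18-47/5)²=1849/25
Σ(x-μ)² = 746/5
σ² = (746/5)/5 = 746/25

σ = √(746/25) ≈ 5.4626


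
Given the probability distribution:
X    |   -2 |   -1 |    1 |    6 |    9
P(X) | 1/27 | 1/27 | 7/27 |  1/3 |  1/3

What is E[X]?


E[X] = Σ x·P(X=x)
= (-2)×(1/27) + (-1)×(1/27) + (1)×(7/27) + (6)×(1/3) + (9)×(1/3)
= 139/27

E[X] = 139/27


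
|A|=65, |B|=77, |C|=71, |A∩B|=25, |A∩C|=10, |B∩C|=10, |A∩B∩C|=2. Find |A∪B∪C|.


|A∪B∪C| = 65+77+71-25-10-10+2 = 170

|A∪B∪C| = 170


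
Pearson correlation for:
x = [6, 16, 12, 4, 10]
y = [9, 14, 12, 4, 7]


n=5, Σx=48, Σy=46, Σxy=508, Σx²=552, Σy²=486
r = (5×508 - 48×46)/√((5×552 - 48²)(5×486 - 46²))
= 332/√(456×314) = 332/√143184 ≈ 332/378.3966 ≈ 0.8774

r ≈ 0.8774


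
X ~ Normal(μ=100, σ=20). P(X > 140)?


z = (140-100)/20 = 2.0
P(X > 140) = 1 - P(Z ≤ 2.0) = 1 - 0.9772 = 0.0228

P(X > 140) ≈ 0.0228


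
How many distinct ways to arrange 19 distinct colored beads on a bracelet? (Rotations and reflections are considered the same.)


Free circular arrangements: rotations and reflections both identified.
(n-1)!/2 = 18!/2 = 6402373705728000/2 = 3201186852864000

3201186852864000


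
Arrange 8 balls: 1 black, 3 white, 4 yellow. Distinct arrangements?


8!/(1!×3!×4!) = 280

280


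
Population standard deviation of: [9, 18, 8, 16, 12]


Mean = 63/5
  (9-63/5)²=324/25
  (18-63/5)²=729/25
  (8-63/5)²=529/25
  (16-63/5)²=289/25
  (12-63/5)²=9/25
Σ(x-μ)² = 376/5
σ² = (376/5)/5 = 376/25

σ = √(376/25) ≈ 3.8781


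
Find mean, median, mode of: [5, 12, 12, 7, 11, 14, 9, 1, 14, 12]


Sorted: [1, 5, 7, 9, 11, 12, 12, 12, 14, 14]
Mean = 97/10
Median = 23/2
Freq: {5: 1, 12: 3, 7: 1, 11: 1, 14: 2, 9: 1, 1: 1}
Mode: [12]

Mean=97/10, Median=23/2, Mode=12


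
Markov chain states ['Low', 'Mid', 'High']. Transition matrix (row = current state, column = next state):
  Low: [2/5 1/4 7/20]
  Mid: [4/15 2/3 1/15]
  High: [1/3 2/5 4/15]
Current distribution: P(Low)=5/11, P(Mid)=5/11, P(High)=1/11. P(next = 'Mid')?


P(next=Mid) = Σᵢ P(now=i)×P(i→Mid)
= 5/11×1/4 + 5/11×2/3 + 1/11×2/5
= 5/44 + 10/33 + 2/55 = 299/660

P = 299/660 ≈ 0.4530


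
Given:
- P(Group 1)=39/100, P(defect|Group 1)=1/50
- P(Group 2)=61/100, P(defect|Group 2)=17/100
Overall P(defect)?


P(B) = Σ P(B|Aᵢ)×P(Aᵢ)
  1/50×39/100 = 39/5000
  17/100×61/100 = 1037/10000
Sum = 223/2000

P(defect) = 223/2000 ≈ 11.15%


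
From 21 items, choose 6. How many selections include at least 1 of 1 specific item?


Complement: C(21,6) - C(20,6) = 54264 - 38760 = 15504

15504


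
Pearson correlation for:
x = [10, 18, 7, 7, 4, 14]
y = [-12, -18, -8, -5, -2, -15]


n=6, Σx=60, Σy=-60, Σxy=-753, Σx²=734, Σy²=786
r = (6×(-753) - 60×(-60))/√((6×734 - 60²)(6×786 - (-60)²))
= -918/√(804×1116) = -918/√897264 ≈ -918/947.2402 ≈ -0.9691

r ≈ -0.9691


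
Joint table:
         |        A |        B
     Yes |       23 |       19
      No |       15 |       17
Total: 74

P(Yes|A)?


P(Yes|A) = 23/(23+15) = 23/38

P = 23/38 ≈ 60.53%


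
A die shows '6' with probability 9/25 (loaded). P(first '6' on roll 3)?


Geometric: P(X=3) = (1-p)^(k-1)×p = (16/25)^2×9/25 = 2304/15625

P(X=3) = 2304/15625 ≈ 14.75%


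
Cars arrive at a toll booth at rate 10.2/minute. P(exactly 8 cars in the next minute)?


Poisson(λ=10.2): P(X=8) = e^(-λ)×λ^k/k!
= e^(-10.2) × 10.2^8 / 8!
≈ 3.717031868e-05 × 117165938.1 / 40320 ≈ 0.108013

P(X=8) ≈ 0.108013 ≈ 10.80%


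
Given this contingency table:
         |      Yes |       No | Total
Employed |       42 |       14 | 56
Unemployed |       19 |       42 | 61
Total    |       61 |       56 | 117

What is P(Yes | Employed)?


P(Yes | Employed) = 42/(42+14) = 42/56 = 3/4

P(Yes|Employed) = 3/4 ≈ 75.00%


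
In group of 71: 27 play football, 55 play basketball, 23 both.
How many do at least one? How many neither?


|A∪B| = 27+55-23 = 59
Neither = 71-59 = 12

At least one: 59; Neither: 12


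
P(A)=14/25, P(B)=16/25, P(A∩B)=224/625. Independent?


P(A)×P(B) = 224/625
P(A∩B) = 224/625
Equal ✓ → Independent

Yes, independent


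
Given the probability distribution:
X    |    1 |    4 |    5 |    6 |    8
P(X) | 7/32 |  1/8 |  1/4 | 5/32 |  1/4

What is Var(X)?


E[X] = 157/32
E[X²] = 963/32
Var(X) = E[X²] - (E[X])² = 963/32 - 24649/1024 = 6167/1024

Var(X) = 6167/1024 ≈ 6.0225


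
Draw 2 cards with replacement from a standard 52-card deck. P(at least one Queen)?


P(not a Queen) = 48/52 = 12/13
P(none in 2 draws) = (12/13)^2 = 144/169
P(≥1 Queen) = 1 - 144/169 = 25/169

P = 25/169 ≈ 14.79%


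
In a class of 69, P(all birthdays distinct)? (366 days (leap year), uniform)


P(all different) = Π(366-i)/366 for i=0..68
= (366/366)×(365/366)×...×(298/366)
= 0.001057

P ≈ 0.0011 ≈ 0.11%


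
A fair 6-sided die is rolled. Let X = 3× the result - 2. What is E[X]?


E[die] = (1+6)/2 = 7/2
E[X] = 3×7/2 - 2 = 17/2

E[X] = 17/2


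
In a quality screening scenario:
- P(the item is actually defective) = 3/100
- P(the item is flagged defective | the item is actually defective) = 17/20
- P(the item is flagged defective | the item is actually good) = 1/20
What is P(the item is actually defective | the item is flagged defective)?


Using Bayes' theorem:
P(A|B) = P(B|A)·P(A) / P(B)

P(the item is flagged defective) = 17/20 × 3/100 + 1/20 × 97/100
= 51/2000 + 97/2000 = 37/500

P(the item is actually defective|the item is flagged defective) = (51/2000) / (37/500) = 51/148

P(the item is actually defective|the item is flagged defective) = 51/148 ≈ 34.46%


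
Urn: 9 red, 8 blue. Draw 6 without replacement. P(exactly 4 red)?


Hypergeometric: C(9,4)×C(8,2)/C(17,6)
= 126×28/12376 = 63/221

P(X=4) = 63/221 ≈ 28.51%


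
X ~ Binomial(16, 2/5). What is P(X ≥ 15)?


P(X ≥ 15) = Σ P(X=i) for i=15..16
P(X=15) = 1572864/152587890625
P(X=16) = 65536/152587890625
Sum = 65536/6103515625

P(X ≥ 15) = 65536/6103515625 ≈ 0.00%


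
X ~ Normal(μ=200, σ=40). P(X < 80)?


z = (80-200)/40 = -3.0
P(Z < -3.0) = 0.0013

P(X < 80) ≈ 0.0013


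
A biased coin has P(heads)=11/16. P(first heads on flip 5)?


Geometric: P(X=5) = (1-p)^(k-1)×p = (5/16)^4×11/16 = 6875/1048576

P(X=5) = 6875/1048576 ≈ 0.66%


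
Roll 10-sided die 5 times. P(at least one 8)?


P(no 8)^5 = (9/10)^5 = 59049/100000
P(≥1) = 1 - 59049/100000 = 40951/100000

P = 40951/100000 ≈ 40.95%


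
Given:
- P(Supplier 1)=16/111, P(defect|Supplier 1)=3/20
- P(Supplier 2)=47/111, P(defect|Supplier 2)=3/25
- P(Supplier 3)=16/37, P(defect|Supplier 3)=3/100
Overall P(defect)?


P(B) = Σ P(B|Aᵢ)×P(Aᵢ)
  3/20×16/111 = 4/185
  3/25×47/111 = 47/925
  3/100×16/37 = 12/925
Sum = 79/925

P(defect) = 79/925 ≈ 8.54%


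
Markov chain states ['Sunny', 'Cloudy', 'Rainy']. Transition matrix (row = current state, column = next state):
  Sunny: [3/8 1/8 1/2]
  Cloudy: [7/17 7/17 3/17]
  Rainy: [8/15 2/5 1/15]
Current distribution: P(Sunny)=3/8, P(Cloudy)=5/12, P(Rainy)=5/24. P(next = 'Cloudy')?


P(next=Cloudy) = Σᵢ P(now=i)×P(i→Cloudy)
= 3/8×1/8 + 5/12×7/17 + 5/24×2/5
= 3/64 + 35/204 + 1/12 = 985/3264

P = 985/3264 ≈ 0.3018


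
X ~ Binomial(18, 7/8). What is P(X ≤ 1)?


P(X ≤ 1) = Σ P(X=i) for i=0..1
P(X=0) = 1/18014398509481984
P(X=1) = 63/9007199254740992
Sum = 127/18014398509481984

P(X ≤ 1) = 127/18014398509481984 ≈ 0.00%


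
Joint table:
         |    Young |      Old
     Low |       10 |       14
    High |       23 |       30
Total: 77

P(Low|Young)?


P(Low|Young) = 10/(10+23) = 10/33

P = 10/33 ≈ 30.30%


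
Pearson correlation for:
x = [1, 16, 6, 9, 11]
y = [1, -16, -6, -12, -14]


n=5, Σx=43, Σy=-47, Σxy=-553, Σx²=495, Σy²=633
r = (5×(-553) - 43×(-47))/√((5×495 - 43²)(5×633 - (-47)²))
= -744/√(626×956) = -744/√598456 ≈ -744/773.5994 ≈ -0.9617

r ≈ -0.9617


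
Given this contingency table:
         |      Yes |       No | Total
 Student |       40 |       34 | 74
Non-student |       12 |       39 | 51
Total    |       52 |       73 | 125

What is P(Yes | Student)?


P(Yes | Student) = 40/(40+34) = 40/74 = 20/37

P(Yes|Student) = 20/37 ≈ 54.05%


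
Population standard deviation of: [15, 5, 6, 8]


Mean = 34/4 = 17/2
  (15-17/2)²=169/4
  (5-17/2)²=49/4
  (6-17/2)²=25/4
  (8-17/2)²=1/4
Σ(x-μ)² = 61
σ² = 61/4

σ = √(61/4) ≈ 3.9051


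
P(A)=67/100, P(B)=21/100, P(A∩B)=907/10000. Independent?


P(A)×P(B) = 1407/10000
P(A∩B) = 907/10000
Not equal → NOT independent

No, not independent


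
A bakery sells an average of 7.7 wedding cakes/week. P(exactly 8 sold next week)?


Poisson(λ=7.7): P(X=8) = e^(-λ)×λ^k/k!
= e^(-7.7) × 7.7^8 / 8!
≈ 0.0004528271829 × 12357362.9155 / 40320 ≈ 0.138783

P(X=8) ≈ 0.138783 ≈ 13.88%


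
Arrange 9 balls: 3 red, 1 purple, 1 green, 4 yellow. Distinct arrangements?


9!/(3!×1!×1!×4!) = 2520

2520


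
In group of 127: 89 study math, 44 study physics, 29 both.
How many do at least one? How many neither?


|A∪B| = 89+44-29 = 104
Neither = 127-104 = 23

At least one: 104; Neither: 23


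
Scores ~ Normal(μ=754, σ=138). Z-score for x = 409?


z = (x - μ)/σ = (409 - 754)/138 = -2.5

z = -2.5


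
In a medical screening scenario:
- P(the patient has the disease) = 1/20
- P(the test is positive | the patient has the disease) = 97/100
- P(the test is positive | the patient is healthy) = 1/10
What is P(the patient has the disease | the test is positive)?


Using Bayes' theorem:
P(A|B) = P(B|A)·P(A) / P(B)

P(the test is positive) = 97/100 × 1/20 + 1/10 × 19/20
= 97/2000 + 19/200 = 287/2000

P(the patient has the disease|the test is positive) = (97/2000) / (287/2000) = 97/287

P(the patient has the disease|the test is positive) = 97/287 ≈ 33.80%


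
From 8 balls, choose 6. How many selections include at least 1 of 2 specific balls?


Complement: C(8,6) - C(6,6) = 28 - 1 = 27

27


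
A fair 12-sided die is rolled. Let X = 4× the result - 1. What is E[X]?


E[die] = (1+12)/2 = 13/2
E[X] = 4×13/2 - 1 = 25

E[X] = 25


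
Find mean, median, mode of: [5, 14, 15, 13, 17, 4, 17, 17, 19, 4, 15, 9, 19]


Sorted: [4, 4, 5, 9, 13, 14, 15, 15, 17, 17, 17, 19, 19]
Mean = 168/13
Median = 15
Freq: {5: 1, 14: 1, 15: 2, 13: 1, 17: 3, 4: 2, 19: 2, 9: 1}
Mode: [17]

Mean=168/13, Median=15, Mode=17


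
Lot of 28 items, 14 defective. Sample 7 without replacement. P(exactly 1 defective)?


Hypergeometric: C(14,1)×C(14,6)/C(28,7)
= 14×3003/1184040 = 49/1380

P(X=1) = 49/1380 ≈ 3.55%


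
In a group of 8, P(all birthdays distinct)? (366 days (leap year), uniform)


P(all different) = Π(366-i)/366 for i=0..7
= (366/366)×(365/366)×...×(359/366)
= 0.925861

P ≈ 0.9259 ≈ 92.59%


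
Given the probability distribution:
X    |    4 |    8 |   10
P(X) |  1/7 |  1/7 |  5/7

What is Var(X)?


E[X] = 62/7
E[X²] = 580/7
Var(X) = E[X²] - (E[X])² = 580/7 - 3844/49 = 216/49

Var(X) = 216/49 ≈ 4.4082


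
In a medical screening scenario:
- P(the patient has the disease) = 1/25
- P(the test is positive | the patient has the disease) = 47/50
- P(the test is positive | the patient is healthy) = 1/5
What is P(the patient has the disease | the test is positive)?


Using Bayes' theorem:
P(A|B) = P(B|A)·P(A) / P(B)

P(the test is positive) = 47/50 × 1/25 + 1/5 × 24/25
= 47/1250 + 24/125 = 287/1250

P(the patient has the disease|the test is positive) = (47/1250) / (287/1250) = 47/287

P(the patient has the disease|the test is positive) = 47/287 ≈ 16.38%


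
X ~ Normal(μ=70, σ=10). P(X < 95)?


z = (95-70)/10 = 2.5
P(Z < 2.5) = 0.9938

P(X < 95) ≈ 0.9938


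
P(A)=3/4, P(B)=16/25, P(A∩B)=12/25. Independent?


P(A)×P(B) = 12/25
P(A∩B) = 12/25
Equal ✓ → Independent

Yes, independent


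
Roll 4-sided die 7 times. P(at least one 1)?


P(no 1)^7 = (3/4)^7 = 2187/16384
P(≥1) = 1 - 2187/16384 = 14197/16384

P = 14197/16384 ≈ 86.65%


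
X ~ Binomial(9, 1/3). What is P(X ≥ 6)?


P(X ≥ 6) = Σ P(X=i) for i=6..9
P(X=6) = 224/6561
P(X=7) = 16/2187
P(X=8) = 2/2187
P(X=9) = 1/19683
Sum = 835/19683

P(X ≥ 6) = 835/19683 ≈ 4.24%


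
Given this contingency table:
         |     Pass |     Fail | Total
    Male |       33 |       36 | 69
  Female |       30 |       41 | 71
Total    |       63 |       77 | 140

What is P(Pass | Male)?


P(Pass | Male) = 33/(33+36) = 33/69 = 11/23

P(Pass|Male) = 11/23 ≈ 47.83%


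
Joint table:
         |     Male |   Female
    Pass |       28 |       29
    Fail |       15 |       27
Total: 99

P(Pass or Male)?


P(Pass∨Male) = P(Pass) + P(Male) - P(Pass∧Male)
= (57 + 43 - 28)/99 = 72/99 = 8/11

P = 8/11 ≈ 72.73%


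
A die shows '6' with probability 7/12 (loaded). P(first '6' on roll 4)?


Geometric: P(X=4) = (1-p)^(k-1)×p = (5/12)^3×7/12 = 875/20736

P(X=4) = 875/20736 ≈ 4.22%


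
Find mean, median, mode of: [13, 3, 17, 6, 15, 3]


Sorted: [3, 3, 6, 13, 15, 17]
Mean = 57/6 = 19/2
Median = 19/2
Freq: {13: 1, 3: 2, 17: 1, 6: 1, 15: 1}
Mode: [3]

Mean=19/2, Median=19/2, Mode=3


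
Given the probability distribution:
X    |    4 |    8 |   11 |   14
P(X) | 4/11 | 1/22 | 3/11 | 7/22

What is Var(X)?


E[X] = 102/11
E[X²] = 1145/11
Var(X) = E[X²] - (E[X])² = 1145/11 - 10404/121 = 2191/121

Var(X) = 2191/121 ≈ 18.1074


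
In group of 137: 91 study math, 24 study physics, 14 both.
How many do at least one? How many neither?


|A∪B| = 91+24-14 = 101
Neither = 137-101 = 36

At least one: 101; Neither: 36


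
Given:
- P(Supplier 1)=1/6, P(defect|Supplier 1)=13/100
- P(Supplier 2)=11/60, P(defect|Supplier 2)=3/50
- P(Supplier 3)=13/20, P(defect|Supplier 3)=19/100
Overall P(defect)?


P(B) = Σ P(B|Aᵢ)×P(Aᵢ)
  13/100×1/6 = 13/600
  3/50×11/60 = 11/1000
  19/100×13/20 = 247/2000
Sum = 937/6000

P(defect) = 937/6000 ≈ 15.62%


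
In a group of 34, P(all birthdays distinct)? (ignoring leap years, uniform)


P(all different) = Π(365-i)/365 for i=0..33
= (365/365)×(364/365)×...×(332/365)
= 0.204683

P ≈ 0.2047 ≈ 20.47%


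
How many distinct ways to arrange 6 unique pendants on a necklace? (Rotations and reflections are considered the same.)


Free circular arrangements: rotations and reflections both identified.
(n-1)!/2 = 5!/2 = 120/2 = 60

60


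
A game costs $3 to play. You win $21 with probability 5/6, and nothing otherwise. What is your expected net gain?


E[gain] = (21-3)×5/6 + (-3)×1/6
= 15 - 1/2 = 29/2

Expected net gain = $29/2 ≈ $14.50


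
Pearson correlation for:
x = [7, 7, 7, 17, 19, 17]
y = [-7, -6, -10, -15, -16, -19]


n=6, Σx=74, Σy=-73, Σxy=-1043, Σx²=1086, Σy²=1027
r = (6×(-1043) - 74×(-73))/√((6×1086 - 74²)(6×1027 - (-73)²))
= -856/√(1040×833) = -856/√866320 ≈ -856/930.7631 ≈ -0.9197

r ≈ -0.9197


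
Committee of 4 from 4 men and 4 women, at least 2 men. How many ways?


Count by #men:
  2M,2W: C(4,2)×C(4,2)=36
  3M,1W: C(4,3)×C(4,1)=16
  4M,0W: C(4,4)×C(4,0)=1
Total = 53

53


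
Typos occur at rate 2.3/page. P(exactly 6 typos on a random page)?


Poisson(λ=2.3): P(X=6) = e^(-λ)×λ^k/k!
= e^(-2.3) × 2.3^6 / 6!
≈ 0.1002588437 × 148.035889 / 720 ≈ 0.020614

P(X=6) ≈ 0.020614 ≈ 2.06%


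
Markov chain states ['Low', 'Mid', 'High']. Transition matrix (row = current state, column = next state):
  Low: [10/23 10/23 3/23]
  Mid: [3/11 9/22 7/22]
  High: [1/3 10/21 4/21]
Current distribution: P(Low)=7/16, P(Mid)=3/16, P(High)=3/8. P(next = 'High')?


P(next=High) = Σᵢ P(now=i)×P(i→High)
= 7/16×3/23 + 3/16×7/22 + 3/8×4/21
= 21/368 + 21/352 + 1/14 = 10663/56672

P = 10663/56672 ≈ 0.1882


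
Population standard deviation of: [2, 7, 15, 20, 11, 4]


Mean = 59/6
  (2-59/6)²=2209/36
  (7-59/6)²=289/36
  (15-59/6)²=961/36
  (20-59/6)²=3721/36
  (11-59/6)²=49/36
  (4-59/6)²=1225/36
Σ(x-μ)² = 1409/6
σ² = (1409/6)/6 = 1409/36

σ = √(1409/36) ≈ 6.2561


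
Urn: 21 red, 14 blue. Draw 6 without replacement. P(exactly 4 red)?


Hypergeometric: C(21,4)×C(14,2)/C(35,6)
= 5985×91/1623160 = 15561/46376

P(X=4) = 15561/46376 ≈ 33.55%


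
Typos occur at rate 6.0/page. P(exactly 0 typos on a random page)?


Poisson(λ=6.0): P(X=0) = e^(-λ)×λ^k/k!
= e^(-6.0) × 6.0^0 / 0!
≈ 0.002478752177 × 1 / 1 ≈ 0.002479

P(X=0) ≈ 0.002479 ≈ 0.25%


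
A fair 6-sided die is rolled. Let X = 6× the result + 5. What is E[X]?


E[die] = (1+6)/2 = 7/2
E[X] = 6×7/2 + 5 = 26

E[X] = 26


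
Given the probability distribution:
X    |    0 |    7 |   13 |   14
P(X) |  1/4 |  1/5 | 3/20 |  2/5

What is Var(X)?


E[X] = 179/20
E[X²] = 2271/20
Var(X) = E[X²] - (E[X])² = 2271/20 - 32041/400 = 13379/400

Var(X) = 13379/400 ≈ 33.4475


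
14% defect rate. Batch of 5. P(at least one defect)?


P(all good) = (43/50)^5 = 147008443/312500000
P(≥1 defect) = 165491557/312500000

P = 165491557/312500000 ≈ 52.96%


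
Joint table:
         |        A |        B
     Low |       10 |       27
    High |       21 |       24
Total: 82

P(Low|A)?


P(Low|A) = 10/(10+21) = 10/31

P = 10/31 ≈ 32.26%


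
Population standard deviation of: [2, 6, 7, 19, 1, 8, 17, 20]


Mean = 80/8 = 10
  (2-10)²=64
  (6-10)²=16
  (7-10)²=9
  (19-10)²=81
  (1-10)²=81
  (8-10)²=4
  (17-10)²=49
  (20-10)²=100
Σ(x-μ)² = 404
σ² = 404/8 = 101/2

σ = √(101/2) ≈ 7.1063


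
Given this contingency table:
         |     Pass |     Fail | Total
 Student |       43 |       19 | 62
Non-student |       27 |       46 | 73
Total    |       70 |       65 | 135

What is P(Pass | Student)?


P(Pass | Student) = 43/(43+19) = 43/62

P(Pass|Student) = 43/62 ≈ 69.35%


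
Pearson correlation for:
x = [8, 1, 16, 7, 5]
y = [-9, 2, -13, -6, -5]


n=5, Σx=37, Σy=-31, Σxy=-345, Σx²=395, Σy²=315
r = (5×(-345) - 37×(-31))/√((5×395 - 37²)(5×315 - (-31)²))
= -578/√(606×614) = -578/√372084 ≈ -578/609.9869 ≈ -0.9476

r ≈ -0.9476


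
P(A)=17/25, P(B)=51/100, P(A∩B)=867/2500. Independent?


P(A)×P(B) = 867/2500
P(A∩B) = 867/2500
Equal ✓ → Independent

Yes, independent


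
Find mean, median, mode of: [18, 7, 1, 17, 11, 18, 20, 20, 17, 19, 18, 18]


Sorted: [1, 7, 11, 17, 17, 18, 18, 18, 18, 19, 20, 20]
Mean = 184/12 = 46/3
Median = 18
Freq: {18: 4, 7: 1, 1: 1, 17: 2, 11: 1, 20: 2, 19: 1}
Mode: [18]

Mean=46/3, Median=18, Mode=18


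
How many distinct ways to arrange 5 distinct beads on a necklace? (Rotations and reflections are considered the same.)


Free circular arrangements: rotations and reflections both identified.
(n-1)!/2 = 4!/2 = 24/2 = 12

12


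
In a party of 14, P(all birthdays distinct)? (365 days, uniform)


P(all different) = Π(365-i)/365 for i=0..13
= (365/365)×(364/365)×...×(352/365)
= 0.776897

P ≈ 0.7769 ≈ 77.69%


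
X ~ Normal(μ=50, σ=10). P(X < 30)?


z = (30-50)/10 = -2.0
P(Z < -2.0) = 0.0228

P(X < 30) ≈ 0.0228


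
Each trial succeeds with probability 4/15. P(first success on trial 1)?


Geometric: P(X=1) = (1-p)^(k-1)×p = (11/15)^0×4/15 = 4/15

P(X=1) = 4/15 ≈ 26.67%


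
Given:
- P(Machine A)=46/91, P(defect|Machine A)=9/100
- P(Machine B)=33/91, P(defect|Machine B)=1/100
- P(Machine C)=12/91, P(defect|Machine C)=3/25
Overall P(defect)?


P(B) = Σ P(B|Aᵢ)×P(Aᵢ)
  9/100×46/91 = 207/4550
  1/100×33/91 = 33/9100
  3/25×12/91 = 36/2275
Sum = 591/9100

P(defect) = 591/9100 ≈ 6.49%


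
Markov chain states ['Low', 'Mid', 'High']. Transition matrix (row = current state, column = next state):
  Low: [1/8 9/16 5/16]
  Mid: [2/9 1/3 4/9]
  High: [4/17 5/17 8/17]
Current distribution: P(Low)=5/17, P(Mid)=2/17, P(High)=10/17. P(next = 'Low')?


P(next=Low) = Σᵢ P(now=i)×P(i→Low)
= 5/17×1/8 + 2/17×2/9 + 10/17×4/17
= 5/136 + 4/153 + 40/289 = 4189/20808

P = 4189/20808 ≈ 0.2013


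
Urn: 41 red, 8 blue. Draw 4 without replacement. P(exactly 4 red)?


Hypergeometric: C(41,4)×C(8,0)/C(49,4)
= 101270×1/211876 = 50635/105938

P(X=4) = 50635/105938 ≈ 47.80%


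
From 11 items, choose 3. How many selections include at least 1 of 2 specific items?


Complement: C(11,3) - C(9,3) = 165 - 84 = 81

81


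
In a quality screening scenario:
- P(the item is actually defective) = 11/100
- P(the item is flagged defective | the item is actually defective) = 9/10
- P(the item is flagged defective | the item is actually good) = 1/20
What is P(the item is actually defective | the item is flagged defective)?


Using Bayes' theorem:
P(A|B) = P(B|A)·P(A) / P(B)

P(the item is flagged defective) = 9/10 × 11/100 + 1/20 × 89/100
= 99/1000 + 89/2000 = 287/2000

P(the item is actually defective|the item is flagged defective) = (99/1000) / (287/2000) = 198/287

P(the item is actually defective|the item is flagged defective) = 198/287 ≈ 68.99%


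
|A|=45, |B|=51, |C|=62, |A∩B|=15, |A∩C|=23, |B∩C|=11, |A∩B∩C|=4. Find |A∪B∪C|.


|A∪B∪C| = 45+51+62-15-23-11+4 = 113

|A∪B∪C| = 113


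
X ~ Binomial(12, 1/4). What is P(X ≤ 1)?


P(X ≤ 1) = Σ P(X=i) for i=0..1
P(X=0) = 531441/16777216
P(X=1) = 531441/4194304
Sum = 2657205/16777216

P(X ≤ 1) = 2657205/16777216 ≈ 15.84%


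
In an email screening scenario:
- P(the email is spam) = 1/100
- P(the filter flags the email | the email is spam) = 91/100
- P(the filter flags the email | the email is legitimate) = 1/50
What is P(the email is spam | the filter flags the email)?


Using Bayes' theorem:
P(A|B) = P(B|A)·P(A) / P(B)

P(the filter flags the email) = 91/100 × 1/100 + 1/50 × 99/100
= 91/10000 + 99/5000 = 289/10000

P(the email is spam|the filter flags the email) = (91/10000) / (289/10000) = 91/289

P(the email is spam|the filter flags the email) = 91/289 ≈ 31.49%


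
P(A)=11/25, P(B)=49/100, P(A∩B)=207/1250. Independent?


P(A)×P(B) = 539/2500
P(A∩B) = 207/1250
Not equal → NOT independent

No, not independent


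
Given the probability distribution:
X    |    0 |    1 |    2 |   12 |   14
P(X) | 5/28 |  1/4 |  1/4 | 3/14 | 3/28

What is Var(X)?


E[X] = 135/28
E[X²] = 1487/28
Var(X) = E[X²] - (E[X])² = 1487/28 - 18225/784 = 23411/784

Var(X) = 23411/784 ≈ 29.8610


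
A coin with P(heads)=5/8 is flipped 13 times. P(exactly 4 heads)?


Binomial: P(X=4) = C(13,4)×p^4×(1-p)^9
= 715 × 625/4096 × 19683/134217728 = 8795840625/549755813888

P(X=4) = 8795840625/549755813888 ≈ 1.60%


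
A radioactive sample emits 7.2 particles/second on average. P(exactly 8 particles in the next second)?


Poisson(λ=7.2): P(X=8) = e^(-λ)×λ^k/k!
= e^(-7.2) × 7.2^8 / 8!
≈ 0.0007465858084 × 7222041.36309 / 40320 ≈ 0.133727

P(X=8) ≈ 0.133727 ≈ 13.37%


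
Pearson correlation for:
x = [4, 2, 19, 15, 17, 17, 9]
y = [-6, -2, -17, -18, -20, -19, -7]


n=7, Σx=83, Σy=-89, Σxy=-1347, Σx²=1265, Σy²=1463
r = (7×(-1347) - 83×(-89))/√((7×1265 - 83²)(7×1463 - (-89)²))
= -2042/√(1966×2320) = -2042/√4561120 ≈ -2042/2135.6779 ≈ -0.9561

r ≈ -0.9561


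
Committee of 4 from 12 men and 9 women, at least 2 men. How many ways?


Count by #men:
  2M,2W: C(12,2)×C(9,2)=2376
  3M,1W: C(12,3)×C(9,1)=1980
  4M,0W: C(12,4)×C(9,0)=495
Total = 4851

4851


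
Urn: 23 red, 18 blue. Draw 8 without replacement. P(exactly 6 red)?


Hypergeometric: C(23,6)×C(18,2)/C(41,8)
= 100947×153/95548245 = 15939/98605

P(X=6) = 15939/98605 ≈ 16.16%


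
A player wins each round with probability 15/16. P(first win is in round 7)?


Geometric: P(X=7) = (1-p)^(k-1)×p = (1/16)^6×15/16 = 15/268435456

P(X=7) = 15/268435456 ≈ 0.00%


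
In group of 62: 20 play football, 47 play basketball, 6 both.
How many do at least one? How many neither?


|A∪B| = 20+47-6 = 61
Neither = 62-61 = 1

At least one: 61; Neither: 1


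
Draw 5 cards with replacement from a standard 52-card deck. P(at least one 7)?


P(not a 7) = 48/52 = 12/13
P(none in 5 draws) = (12/13)^5 = 248832/371293
P(≥1 7) = 1 - 248832/371293 = 122461/371293

P = 122461/371293 ≈ 32.98%


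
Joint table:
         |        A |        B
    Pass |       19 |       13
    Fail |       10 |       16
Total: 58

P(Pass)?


P(Pass) = (19+13)/58 = 32/58 = 16/29

P(Pass) = 16/29 ≈ 55.17%


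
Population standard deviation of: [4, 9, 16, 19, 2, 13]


Mean = 63/6 = 21/2
  (4-21/2)²=169/4
  (9-21/2)²=9/4
  (16-21/2)²=121/4
  (19-21/2)²=289/4
  (2-21/2)²=289/4
  (13-21/2)²=25/4
Σ(x-μ)² = 451/2
σ² = (451/2)/6 = 451/12

σ = √(451/12) ≈ 6.1305


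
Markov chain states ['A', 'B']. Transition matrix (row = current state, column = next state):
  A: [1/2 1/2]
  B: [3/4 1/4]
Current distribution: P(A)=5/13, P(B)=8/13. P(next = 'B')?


P(next=B) = Σᵢ P(now=i)×P(i→B)
= 5/13×1/2 + 8/13×1/4
= 5/26 + 2/13 = 9/26

P = 9/26 ≈ 0.3462


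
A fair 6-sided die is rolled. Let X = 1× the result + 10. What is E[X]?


E[die] = (1+6)/2 = 7/2
E[X] = 1×7/2 + 10 = 27/2

E[X] = 27/2


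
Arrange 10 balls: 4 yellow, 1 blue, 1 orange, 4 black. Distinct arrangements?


10!/(4!×1!×1!×4!) = 6300

6300


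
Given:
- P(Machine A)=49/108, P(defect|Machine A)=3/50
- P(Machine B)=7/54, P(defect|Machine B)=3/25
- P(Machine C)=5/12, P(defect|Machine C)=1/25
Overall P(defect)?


P(B) = Σ P(B|Aᵢ)×P(Aᵢ)
  3/50×49/108 = 49/1800
  3/25×7/54 = 7/450
  1/25×5/12 = 1/60
Sum = 107/1800

P(defect) = 107/1800 ≈ 5.94%


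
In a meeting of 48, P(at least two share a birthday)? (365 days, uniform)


P(all different) = Π(365-i)/365 for i=0..47
= 0.039402
P(match) = 1 - 0.039402 = 0.960598

P ≈ 0.9606 ≈ 96.06%


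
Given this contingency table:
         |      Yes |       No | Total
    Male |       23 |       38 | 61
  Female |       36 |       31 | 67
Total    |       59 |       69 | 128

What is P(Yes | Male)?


P(Yes | Male) = 23/(23+38) = 23/61

P(Yes|Male) = 23/61 ≈ 37.70%


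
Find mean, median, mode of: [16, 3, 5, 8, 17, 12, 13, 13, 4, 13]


Sorted: [3, 4, 5, 8, 12, 13, 13, 13, 16, 17]
Mean = 104/10 = 52/5
Median = 25/2
Freq: {16: 1, 3: 1, 5: 1, 8: 1, 17: 1, 12: 1, 13: 3, 4: 1}
Mode: [13]

Mean=52/5, Median=25/2, Mode=13


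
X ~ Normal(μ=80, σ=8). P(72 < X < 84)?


z₁=(72-80)/8=-1.0, z₂=(84-80)/8=0.5
P = Φ(0.5) - Φ(-1.0) = 0.691462 - 0.158655 = 0.532807 ≈ 0.5328

P(72 < X < 84) ≈ 0.5328


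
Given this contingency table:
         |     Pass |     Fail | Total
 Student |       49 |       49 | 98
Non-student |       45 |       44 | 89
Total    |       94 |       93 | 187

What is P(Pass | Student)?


P(Pass | Student) = 49/(49+49) = 49/98 = 1/2

P(Pass|Student) = 1/2 ≈ 50.00%


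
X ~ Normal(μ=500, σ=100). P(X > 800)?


z = (800-500)/100 = 3.0
P(X > 800) = 1 - P(Z ≤ 3.0) = 1 - 0.9987 = 0.0013

P(X > 800) ≈ 0.0013


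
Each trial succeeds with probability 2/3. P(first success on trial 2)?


Geometric: P(X=2) = (1-p)^(k-1)×p = (1/3)^1×2/3 = 2/9

P(X=2) = 2/9 ≈ 22.22%


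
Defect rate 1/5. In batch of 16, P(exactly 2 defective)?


Binomial: P(X=2) = C(16,2)×p^2×(1-p)^14
= 120 × 1/25 × 268435456/6103515625 = 6442450944/30517578125

P(X=2) = 6442450944/30517578125 ≈ 21.11%


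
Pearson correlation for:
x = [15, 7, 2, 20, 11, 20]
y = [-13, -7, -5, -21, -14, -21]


n=6, Σx=75, Σy=-81, Σxy=-1248, Σx²=1199, Σy²=1321
r = (6×(-1248) - 75×(-81))/√((6×1199 - 75²)(6×1321 - (-81)²))
= -1413/√(1569×1365) = -1413/√2141685 ≈ -1413/1463.4497 ≈ -0.9655

r ≈ -0.9655


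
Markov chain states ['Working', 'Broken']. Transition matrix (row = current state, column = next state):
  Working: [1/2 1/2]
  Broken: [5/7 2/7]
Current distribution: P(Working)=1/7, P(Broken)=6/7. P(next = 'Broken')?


P(next=Broken) = Σᵢ P(now=i)×P(i→Broken)
= 1/7×1/2 + 6/7×2/7
= 1/14 + 12/49 = 31/98

P = 31/98 ≈ 0.3163


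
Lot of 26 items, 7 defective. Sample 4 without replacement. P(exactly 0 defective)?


Hypergeometric: C(7,0)×C(19,4)/C(26,4)
= 1×3876/14950 = 1938/7475

P(X=0) = 1938/7475 ≈ 25.93%


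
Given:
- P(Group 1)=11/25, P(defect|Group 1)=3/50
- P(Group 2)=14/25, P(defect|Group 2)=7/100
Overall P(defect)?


P(B) = Σ P(B|Aᵢ)×P(Aᵢ)
  3/50×11/25 = 33/1250
  7/100×14/25 = 49/1250
Sum = 41/625

P(defect) = 41/625 ≈ 6.56%


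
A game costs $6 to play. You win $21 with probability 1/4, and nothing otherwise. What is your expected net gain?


E[gain] = (21-6)×1/4 + (-6)×3/4
= 15/4 - 9/2 = -3/4

Expected net gain = $-3/4 ≈ $-0.75


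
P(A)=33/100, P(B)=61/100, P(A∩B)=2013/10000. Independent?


P(A)×P(B) = 2013/10000
P(A∩B) = 2013/10000
Equal ✓ → Independent

Yes, independent


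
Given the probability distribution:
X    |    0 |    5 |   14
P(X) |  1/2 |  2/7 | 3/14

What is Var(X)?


E[X] = 31/7
E[X²] = 344/7
Var(X) = E[X²] - (E[X])² = 344/7 - 961/49 = 1447/49

Var(X) = 1447/49 ≈ 29.5306


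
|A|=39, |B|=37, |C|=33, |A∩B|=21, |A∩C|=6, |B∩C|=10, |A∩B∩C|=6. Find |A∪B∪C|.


|A∪B∪C| = 39+37+33-21-6-10+6 = 78

|A∪B∪C| = 78


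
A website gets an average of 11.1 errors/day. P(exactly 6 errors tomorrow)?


Poisson(λ=11.1): P(X=6) = e^(-λ)×λ^k/k!
= e^(-11.1) × 11.1^6 / 6!
≈ 1.511232382e-05 × 1870414.55216 / 720 ≈ 0.039259

P(X=6) ≈ 0.039259 ≈ 3.93%


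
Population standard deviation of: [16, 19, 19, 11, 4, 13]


Mean = 82/6 = 41/3
  (16-41/3)²=49/9
  (19-41/3)²=256/9
  (19-41/3)²=256/9
  (11-41/3)²=64/9
  (4-41/3)²=841/9
  (13-41/3)²=4/9
Σ(x-μ)² = 490/3
σ² = (490/3)/6 = 245/9

σ = √(245/9) ≈ 5.2175


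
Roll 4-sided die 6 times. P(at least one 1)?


P(no 1)^6 = (3/4)^6 = 729/4096
P(≥1) = 1 - 729/4096 = 3367/4096

P = 3367/4096 ≈ 82.20%


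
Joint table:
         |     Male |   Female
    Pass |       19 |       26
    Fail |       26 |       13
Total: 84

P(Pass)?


P(Pass) = (19+26)/84 = 45/84 = 15/28

P(Pass) = 15/28 ≈ 53.57%


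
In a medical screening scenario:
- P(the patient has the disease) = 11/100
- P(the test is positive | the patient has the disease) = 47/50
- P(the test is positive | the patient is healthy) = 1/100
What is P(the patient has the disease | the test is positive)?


Using Bayes' theorem:
P(A|B) = P(B|A)·P(A) / P(B)

P(the test is positive) = 47/50 × 11/100 + 1/100 × 89/100
= 517/5000 + 89/10000 = 1123/10000

P(the patient has the disease|the test is positive) = (517/5000) / (1123/10000) = 1034/1123

P(the patient has the disease|the test is positive) = 1034/1123 ≈ 92.07%


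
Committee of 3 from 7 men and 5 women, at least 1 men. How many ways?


Count by #men:
  1M,2W: C(7,1)×C(5,2)=70
  2M,1W: C(7,2)×C(5,1)=105
  3M,0W: C(7,3)×C(5,0)=35
Total = 210

210


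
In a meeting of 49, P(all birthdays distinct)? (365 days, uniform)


P(all different) = Π(365-i)/365 for i=0..48
= (365/365)×(364/365)×...×(317/365)
= 0.034220

P ≈ 0.0342 ≈ 3.42%


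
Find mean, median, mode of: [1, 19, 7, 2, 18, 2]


Sorted: [1, 2, 2, 7, 18, 19]
Mean = 49/6
Median = 9/2
Freq: {1: 1, 19: 1, 7: 1, 2: 2, 18: 1}
Mode: [2]

Mean=49/6, Median=9/2, Mode=2


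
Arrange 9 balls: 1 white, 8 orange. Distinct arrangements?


9!/(1!×8!) = 9

9
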